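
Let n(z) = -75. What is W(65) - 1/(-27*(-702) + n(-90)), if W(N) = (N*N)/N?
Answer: 1227134/18879 ≈ 65.000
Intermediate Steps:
W(N) = N (W(N) = N²/N = N)
W(65) - 1/(-27*(-702) + n(-90)) = 65 - 1/(-27*(-702) - 75) = 65 - 1/(18954 - 75) = 65 - 1/18879 = 1227134/18879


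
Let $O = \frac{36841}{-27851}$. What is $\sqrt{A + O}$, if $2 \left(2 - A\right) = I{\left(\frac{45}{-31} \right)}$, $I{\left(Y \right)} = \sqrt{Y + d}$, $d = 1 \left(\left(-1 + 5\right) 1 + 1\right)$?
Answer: $\frac{\sqrt{2019244401084 - 48092048462 \sqrt{3410}}}{1726762} \approx 0.51444 i$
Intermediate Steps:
$d = 5$ ($d = 1 \left(4 \cdot 1 + 1\right) = 1 \left(4 + 1\right) = 1 \cdot 5 = 5$)
$O = - \frac{36841}{27851}$ ($O = 36841 \left(- \frac{1}{27851}\right) = - \frac{36841}{27851} \approx -1.3228$)
$I{\left(Y \right)} = \sqrt{5 + Y}$ ($I{\left(Y \right)} = \sqrt{Y + 5} = \sqrt{5 + Y}$)
$A = 2 - \frac{\sqrt{3410}}{62}$ ($A = 2 - \frac{\sqrt{5 + \frac{45}{-31}}}{2} = 2 - \frac{\sqrt{5 + 45 \left(- \frac{1}{31}\right)}}{2} = 2 - \frac{\sqrt{5 - \frac{45}{31}}}{2} = 2 - \frac{\sqrt{\frac{110}{31}}}{2} = 2 - \frac{\frac{1}{31} \sqrt{3410}}{2} = 2 - \frac{\sqrt{3410}}{62} \approx 1.0581$)
$\sqrt{A + O} = \sqrt{\left(2 - \frac{\sqrt{3410}}{62}\right) - \frac{36841}{27851}} = \sqrt{\frac{18861}{27851} - \frac{\sqrt{3410}}{62}}$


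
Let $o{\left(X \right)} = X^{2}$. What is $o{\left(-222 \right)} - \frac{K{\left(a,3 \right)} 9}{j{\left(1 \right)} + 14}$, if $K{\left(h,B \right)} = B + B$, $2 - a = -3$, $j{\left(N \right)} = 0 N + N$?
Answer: $\frac{246402}{5} \approx 49280.0$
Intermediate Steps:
$j{\left(N \right)} = N$ ($j{\left(N \right)} = 0 + N = N$)
$a = 5$ ($a = 2 - -3 = 2 + 3 = 5$)
$K{\left(h,B \right)} = 2 B$
$o{\left(-222 \right)} - \frac{K{\left(a,3 \right)} 9}{j{\left(1 \right)} + 14} = \left(-222\right)^{2} - \frac{2 \cdot 3 \cdot 9}{1 + 14} = 49284 - \frac{6 \cdot 9}{15} = 49284 - 54 \cdot \frac{1}{15} = 49284 - \frac{18}{5} = \frac{246402}{5}$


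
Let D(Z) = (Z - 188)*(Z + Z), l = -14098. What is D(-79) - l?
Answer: 56284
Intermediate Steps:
D(Z) = 2*Z*(-188 + Z) (D(Z) = (-188 + Z)*(2*Z) = 2*Z*(-188 + Z))
D(-79) - l = 2*(-79)*(-188 - 79) - 1*(-14098) = 2*(-79)*(-267) + 14098 = 42186 + 14098 = 56284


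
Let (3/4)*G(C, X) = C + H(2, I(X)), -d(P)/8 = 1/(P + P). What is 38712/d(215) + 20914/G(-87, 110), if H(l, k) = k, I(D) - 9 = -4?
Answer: -341277651/164 ≈ -2.0810e+6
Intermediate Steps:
I(D) = 5 (I(D) = 9 - 4 = 5)
d(P) = -4/P (d(P) = -8/(P + P) = -8*1/(2*P) = -4/P)
G(C, X) = 20/3 + 4*C/3 (G(C, X) = 4*(C + 5)/3 = 4*(5 + C)/3 = 20/3 + 4*C/3)
38712/d(215) + 20914/G(-87, 110) = 38712/((-4/215)) + 20914/(20/3 + (4/3)*(-87)) = 38712/((-4*1/215)) + 20914/(20/3 - 116) = 38712/(-4/215) + 20914/(-328/3) = 38712*(-215/4) + 20914*(-3/328) = -2080770 - 31371/164 = -341277651/164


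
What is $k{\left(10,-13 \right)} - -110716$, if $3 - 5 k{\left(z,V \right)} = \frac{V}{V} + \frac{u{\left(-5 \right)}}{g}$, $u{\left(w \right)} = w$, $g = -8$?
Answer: $\frac{4428651}{40} \approx 1.1072 \cdot 10^{5}$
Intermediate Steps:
$k{\left(z,V \right)} = \frac{11}{40}$ ($k{\left(z,V \right)} = \frac{3}{5} - \frac{\frac{V}{V} - \frac{5}{-8}}{5} = \frac{3}{5} - \frac{1 - - \frac{5}{8}}{5} = \frac{3}{5} - \frac{1 + \frac{5}{8}}{5} = \frac{3}{5} - \frac{13}{40} = \frac{11}{40}$)
$k{\left(10,-13 \right)} - -110716 = \frac{11}{40} - -110716 = \frac{11}{40} + 110716 = \frac{4428651}{40}$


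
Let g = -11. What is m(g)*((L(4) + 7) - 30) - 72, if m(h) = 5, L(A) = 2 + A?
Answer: -157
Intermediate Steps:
m(g)*((L(4) + 7) - 30) - 72 = 5*(((2 + 4) + 7) - 30) - 72 = 5*((6 + 7) - 30) - 72 = 5*(13 - 30) - 72 = 5*(-17) - 72 = -85 - 72 = -157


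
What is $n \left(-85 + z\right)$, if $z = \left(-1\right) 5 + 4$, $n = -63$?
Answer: $5418$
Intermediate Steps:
$z = -1$ ($z = -5 + 4 = -1$)
$n \left(-85 + z\right) = - 63 \left(-85 - 1\right) = \left(-63\right) \left(-86\right) = 5418$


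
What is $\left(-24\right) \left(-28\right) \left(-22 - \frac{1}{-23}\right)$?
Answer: $- \frac{339360}{23} \approx -14755.0$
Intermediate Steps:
$\left(-24\right) \left(-28\right) \left(-22 - \frac{1}{-23}\right) = 672 \left(-22 - - \frac{1}{23}\right) = 672 \left(-22 + \frac{1}{23}\right) = 672 \left(- \frac{505}{23}\right) = - \frac{339360}{23}$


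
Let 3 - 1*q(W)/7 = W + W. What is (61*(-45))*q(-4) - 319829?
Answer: -531194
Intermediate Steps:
q(W) = 21 - 14*W (q(W) = 21 - 7*(W + W) = 21 - 14*W)
(61*(-45))*q(-4) - 319829 = (61*(-45))*(21 - 14*(-4)) - 319829 = -2745*(21 + 56) - 319829 = -2745*77 - 319829 = -211365 - 319829 = -531194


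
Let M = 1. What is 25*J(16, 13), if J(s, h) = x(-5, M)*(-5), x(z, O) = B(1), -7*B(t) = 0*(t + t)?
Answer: 0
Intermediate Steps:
B(t) = 0 (B(t) = -0*(t + t) = -0*2*t = -1/7*0 = 0)
x(z, O) = 0
J(s, h) = 0 (J(s, h) = 0*(-5) = 0)
25*J(16, 13) = 25*0 = 0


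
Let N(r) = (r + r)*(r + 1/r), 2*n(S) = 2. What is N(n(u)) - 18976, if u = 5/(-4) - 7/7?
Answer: -18972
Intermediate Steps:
u = -9/4 (u = 5*(-1/4) - 7*1/7 = -5/4 - 1 = -9/4 ≈ -2.2500)
n(S) = 1 (n(S) = (1/2)*2 = 1)
N(r) = 2*r*(r + 1/r) (N(r) = (2*r)*(r + 1/r) = 2*r*(r + 1/r))
N(n(u)) - 18976 = (2 + 2*1**2) - 18976 = (2 + 2*1) - 18976 = (2 + 2) - 18976 = 4 - 18976 = -18972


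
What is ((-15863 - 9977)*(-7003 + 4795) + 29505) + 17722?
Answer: 57101947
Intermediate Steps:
((-15863 - 9977)*(-7003 + 4795) + 29505) + 17722 = (-25840*(-2208) + 29505) + 17722 = (57054720 + 29505) + 17722 = 57084225 + 17722 = 57101947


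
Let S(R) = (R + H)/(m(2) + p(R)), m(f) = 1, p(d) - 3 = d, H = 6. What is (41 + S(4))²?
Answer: 28561/16 ≈ 1785.1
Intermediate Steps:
p(d) = 3 + d
S(R) = (6 + R)/(4 + R) (S(R) = (R + 6)/(1 + (3 + R)) = (6 + R)/(4 + R))
(41 + S(4))² = (41 + (6 + 4)/(4 + 4))² = (41 + 10/8)² = (41 + (⅛)*10)² = (41 + 5/4)² = (169/4)² = 28561/16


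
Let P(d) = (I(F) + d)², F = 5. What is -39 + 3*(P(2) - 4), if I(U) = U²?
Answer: 2136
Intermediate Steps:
P(d) = (25 + d)² (P(d) = (5² + d)² = (25 + d)²)
-39 + 3*(P(2) - 4) = -39 + 3*((25 + 2)² - 4) = -39 + 3*(27² - 4) = -39 + 3*(729 - 4) = -39 + 3*725 = -39 + 2175 = 2136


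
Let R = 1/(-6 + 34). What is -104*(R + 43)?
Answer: -31330/7 ≈ -4475.7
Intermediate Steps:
R = 1/28 ≈ 0.035714
-104*(R + 43) = -104*(1/28 + 43) = -104*1205/28 = -31330/7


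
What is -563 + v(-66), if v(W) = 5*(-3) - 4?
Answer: -582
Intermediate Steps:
v(W) = -19 (v(W) = -15 - 4 = -19)
-563 + v(-66) = -563 - 19 = -582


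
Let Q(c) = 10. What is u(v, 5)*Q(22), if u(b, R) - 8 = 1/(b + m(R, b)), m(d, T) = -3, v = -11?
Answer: 555/7 ≈ 79.286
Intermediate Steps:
u(b, R) = 8 + 1/(-3 + b) (u(b, R) = 8 + 1/(b - 3) = 8 + 1/(-3 + b))
u(v, 5)*Q(22) = ((-23 + 8*(-11))/(-3 - 11))*10 = ((-23 - 88)/(-14))*10 = -1/14*(-111)*10 = (111/14)*10 = 555/7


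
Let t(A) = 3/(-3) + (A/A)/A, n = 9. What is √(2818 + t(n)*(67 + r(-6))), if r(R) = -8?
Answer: √24890/3 ≈ 52.589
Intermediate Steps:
t(A) = -1 + 1/A (t(A) = 3*(-⅓) + 1/A = -1 + 1/A)
√(2818 + t(n)*(67 + r(-6))) = √(2818 + ((1 - 1*9)/9)*(67 - 8)) = √(2818 + ((1 - 9)/9)*59) = √(2818 + ((⅑)*(-8))*59) = √(2818 - 8/9*59) = √(2818 - 472/9) = √(24890/9) = √24890/3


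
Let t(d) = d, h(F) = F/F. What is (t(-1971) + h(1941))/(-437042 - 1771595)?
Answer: 1970/2208637 ≈ 0.00089195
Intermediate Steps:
h(F) = 1
(t(-1971) + h(1941))/(-437042 - 1771595) = (-1971 + 1)/(-437042 - 1771595) = -1970/(-2208637) = -1970*(-1/2208637) = 1970/2208637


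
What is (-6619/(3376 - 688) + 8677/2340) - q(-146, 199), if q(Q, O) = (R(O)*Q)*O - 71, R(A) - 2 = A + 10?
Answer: 3213345187343/524160 ≈ 6.1305e+6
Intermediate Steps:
R(A) = 12 + A (R(A) = 2 + (A + 10) = 2 + (10 + A) = 12 + A)
q(Q, O) = -71 + O*Q*(12 + O) (q(Q, O) = ((12 + O)*Q)*O - 71 = (Q*(12 + O))*O - 71 = O*Q*(12 + O) - 71 = -71 + O*Q*(12 + O))
(-6619/(3376 - 688) + 8677/2340) - q(-146, 199) = (-6619/(3376 - 688) + 8677/2340) - (-71 + 199*(-146)*(12 + 199)) = (-6619/2688 + 8677*(1/2340)) - (-71 + 199*(-146)*211) = (-6619*1/2688 + 8677/2340) - (-71 - 6130394) = (-6619/2688 + 8677/2340) - 1*(-6130465) = 652943/524160 + 6130465 = 3213345187343/524160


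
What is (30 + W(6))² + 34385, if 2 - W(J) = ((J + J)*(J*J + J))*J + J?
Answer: 9022389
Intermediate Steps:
W(J) = 2 - J - 2*J²*(J + J²) (W(J) = 2 - (((J + J)*(J*J + J))*J + J) = 2 - (((2*J)*(J² + J))*J + J) = 2 - (((2*J)*(J + J²))*J + J) = 2 - ((2*J*(J + J²))*J + J) = 2 - (2*J²*(J + J²) + J) = 2 - (J + 2*J²*(J + J²)) = 2 + (-J - 2*J²*(J + J²)) = 2 - J - 2*J²*(J + J²))
(30 + W(6))² + 34385 = (30 + (2 - 1*6 - 2*6³ - 2*6⁴))² + 34385 = (30 + (2 - 6 - 2*216 - 2*1296))² + 34385 = (30 + (2 - 6 - 432 - 2592))² + 34385 = (30 - 3028)² + 34385 = (-2998)² + 34385 = 8988004 + 34385 = 9022389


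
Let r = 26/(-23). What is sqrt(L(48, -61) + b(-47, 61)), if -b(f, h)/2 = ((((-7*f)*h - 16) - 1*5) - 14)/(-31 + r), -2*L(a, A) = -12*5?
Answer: sqrt(697419426)/739 ≈ 35.736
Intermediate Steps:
L(a, A) = 30 (L(a, A) = -(-6)*5 = -1/2*(-60) = 30)
r = -26/23 (r = 26*(-1/23) = -26/23 ≈ -1.1304)
b(f, h) = -1610/739 - 322*f*h/739 (b(f, h) = -2*((((-7*f)*h - 16) - 1*5) - 14)/(-31 - 26/23) = -2*(((-7*f*h - 16) - 5) - 14)/(-739/23) = -2*(((-16 - 7*f*h) - 5) - 14)*(-23)/739 = -2*((-21 - 7*f*h) - 14)*(-23)/739 = -2*(-35 - 7*f*h)*(-23)/739 = -2*(805/739 + 161*f*h/739) = -1610/739 - 322*f*h/739)
sqrt(L(48, -61) + b(-47, 61)) = sqrt(30 + (-1610/739 - 322/739*(-47)*61)) = sqrt(30 + (-1610/739 + 923174/739)) = sqrt(30 + 921564/739) = sqrt(943734/739) = sqrt(697419426)/739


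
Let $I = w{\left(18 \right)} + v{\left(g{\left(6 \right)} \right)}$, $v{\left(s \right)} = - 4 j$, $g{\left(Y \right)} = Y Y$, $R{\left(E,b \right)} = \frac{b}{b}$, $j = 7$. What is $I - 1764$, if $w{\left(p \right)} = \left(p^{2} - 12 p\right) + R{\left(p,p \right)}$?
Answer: $-1683$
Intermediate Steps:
$R{\left(E,b \right)} = 1$
$g{\left(Y \right)} = Y^{2}$
$v{\left(s \right)} = -28$ ($v{\left(s \right)} = \left(-4\right) 7 = -28$)
$w{\left(p \right)} = 1 + p^{2} - 12 p$ ($w{\left(p \right)} = \left(p^{2} - 12 p\right) + 1 = 1 + p^{2} - 12 p$)
$I = 81$ ($I = \left(1 + 18^{2} - 216\right) - 28 = \left(1 + 324 - 216\right) - 28 = 109 - 28 = 81$)
$I - 1764 = 81 - 1764 = -1683$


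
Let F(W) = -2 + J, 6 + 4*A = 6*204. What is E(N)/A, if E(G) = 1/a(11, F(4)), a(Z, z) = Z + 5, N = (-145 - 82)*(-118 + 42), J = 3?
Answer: 1/4872 ≈ 0.00020525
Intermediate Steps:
N = 17252 (N = -227*(-76) = 17252)
A = 609/2 (A = -3/2 + (6*204)/4 = -3/2 + (¼)*1224 = -3/2 + 306 = 609/2 ≈ 304.50)
F(W) = 1 (F(W) = -2 + 3 = 1)
a(Z, z) = 5 + Z
E(G) = 1/16 (E(G) = 1/(5 + 11) = 1/16)
E(N)/A = 1/(16*(609/2)) = (1/16)*(2/609) = 1/4872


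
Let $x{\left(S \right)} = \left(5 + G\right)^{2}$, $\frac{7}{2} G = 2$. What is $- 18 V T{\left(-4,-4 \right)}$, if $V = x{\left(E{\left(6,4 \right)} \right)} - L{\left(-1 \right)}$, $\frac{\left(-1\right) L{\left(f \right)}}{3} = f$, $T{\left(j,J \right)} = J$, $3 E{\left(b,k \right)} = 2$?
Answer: $\frac{98928}{49} \approx 2018.9$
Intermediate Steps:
$E{\left(b,k \right)} = \frac{2}{3}$ ($E{\left(b,k \right)} = \frac{1}{3} \cdot 2 = \frac{2}{3}$)
$G = \frac{4}{7}$ ($G = \frac{2}{7} \cdot 2 = \frac{4}{7} \approx 0.57143$)
$L{\left(f \right)} = - 3 f$
$x{\left(S \right)} = \frac{1521}{49}$ ($x{\left(S \right)} = \left(5 + \frac{4}{7}\right)^{2} = \left(\frac{39}{7}\right)^{2} = \frac{1521}{49}$)
$V = \frac{1374}{49}$ ($V = \frac{1521}{49} - \left(-3\right) \left(-1\right) = \frac{1521}{49} - 3 = \frac{1374}{49} \approx 28.041$)
$- 18 V T{\left(-4,-4 \right)} = \left(-18\right) \frac{1374}{49} \left(-4\right) = \left(- \frac{24732}{49}\right) \left(-4\right) = \frac{98928}{49}$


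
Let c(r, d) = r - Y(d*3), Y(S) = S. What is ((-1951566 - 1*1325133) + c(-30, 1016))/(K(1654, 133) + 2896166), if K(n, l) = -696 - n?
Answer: -3279777/2893816 ≈ -1.1334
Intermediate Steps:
c(r, d) = r - 3*d (c(r, d) = r - d*3 = r - 3*d)
((-1951566 - 1*1325133) + c(-30, 1016))/(K(1654, 133) + 2896166) = ((-1951566 - 1*1325133) + (-30 - 3*1016))/((-696 - 1*1654) + 2896166) = ((-1951566 - 1325133) + (-30 - 3048))/((-696 - 1654) + 2896166) = (-3276699 - 3078)/(-2350 + 2896166) = -3279777/2893816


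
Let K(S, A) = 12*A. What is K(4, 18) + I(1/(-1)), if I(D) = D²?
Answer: 217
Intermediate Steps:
K(4, 18) + I(1/(-1)) = 12*18 + (1/(-1))² = 216 + (-1)² = 216 + 1 = 217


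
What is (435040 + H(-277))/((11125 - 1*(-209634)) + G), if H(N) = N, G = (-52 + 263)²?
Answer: 434763/265280 ≈ 1.6389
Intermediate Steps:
G = 44521 (G = 211² = 44521)
(435040 + H(-277))/((11125 - 1*(-209634)) + G) = (435040 - 277)/((11125 - 1*(-209634)) + 44521) = 434763/((11125 + 209634) + 44521) = 434763/(220759 + 44521) = 434763/265280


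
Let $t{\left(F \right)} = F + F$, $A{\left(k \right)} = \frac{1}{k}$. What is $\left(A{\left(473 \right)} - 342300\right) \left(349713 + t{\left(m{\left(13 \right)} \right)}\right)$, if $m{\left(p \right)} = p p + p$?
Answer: $- \frac{56680231558223}{473} \approx -1.1983 \cdot 10^{11}$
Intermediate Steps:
$m{\left(p \right)} = p + p^{2}$ ($m{\left(p \right)} = p^{2} + p = p + p^{2}$)
$t{\left(F \right)} = 2 F$
$\left(A{\left(473 \right)} - 342300\right) \left(349713 + t{\left(m{\left(13 \right)} \right)}\right) = \left(\frac{1}{473} - 342300\right) \left(349713 + 2 \cdot 13 \left(1 + 13\right)\right) = \left(\frac{1}{473} - 342300\right) \left(349713 + 2 \cdot 13 \cdot 14\right) = - \frac{161907899 \left(349713 + 2 \cdot 182\right)}{473} = - \frac{161907899 \left(349713 + 364\right)}{473} = \left(- \frac{161907899}{473}\right) 350077 = - \frac{56680231558223}{473}$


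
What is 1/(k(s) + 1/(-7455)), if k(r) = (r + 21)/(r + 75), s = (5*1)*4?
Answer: 141645/61112 ≈ 2.3178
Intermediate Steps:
s = 20 (s = 5*4 = 20)
k(r) = (21 + r)/(75 + r)
1/(k(s) + 1/(-7455)) = 1/((21 + 20)/(75 + 20) + 1/(-7455)) = 1/(41/95 - 1/7455) = 1/(61112/141645) = 141645/61112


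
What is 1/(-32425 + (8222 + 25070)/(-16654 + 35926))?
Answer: -4818/156215327 ≈ -3.0842e-5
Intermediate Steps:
1/(-32425 + (8222 + 25070)/(-16654 + 35926)) = 1/(-32425 + 33292/19272) = 1/(-32425 + 33292*(1/19272)) = 1/(-32425 + 8323/4818) = 1/(-156215327/4818) = -4818/156215327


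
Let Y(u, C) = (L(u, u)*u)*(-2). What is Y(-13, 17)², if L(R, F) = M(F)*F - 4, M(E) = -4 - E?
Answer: 9897316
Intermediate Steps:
L(R, F) = -4 + F*(-4 - F) (L(R, F) = (-4 - F)*F - 4 = F*(-4 - F) - 4 = -4 + F*(-4 - F))
Y(u, C) = -2*u*(-4 - u*(4 + u)) (Y(u, C) = ((-4 - u*(4 + u))*u)*(-2) = (u*(-4 - u*(4 + u)))*(-2) = -2*u*(-4 - u*(4 + u)))
Y(-13, 17)² = (2*(-13)*(4 - 13*(4 - 13)))² = (2*(-13)*(4 - 13*(-9)))² = (2*(-13)*(4 + 117))² = (2*(-13)*121)² = (-3146)² = 9897316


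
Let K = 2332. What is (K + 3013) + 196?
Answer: 5541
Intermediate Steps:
(K + 3013) + 196 = (2332 + 3013) + 196 = 5345 + 196 = 5541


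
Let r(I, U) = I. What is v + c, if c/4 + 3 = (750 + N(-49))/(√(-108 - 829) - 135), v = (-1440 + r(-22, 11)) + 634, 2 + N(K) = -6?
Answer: -8248380/9581 - 1484*I*√937/9581 ≈ -860.91 - 4.7412*I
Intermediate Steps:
N(K) = -8 (N(K) = -2 - 6 = -8)
v = -828 (v = (-1440 - 22) + 634 = -1462 + 634 = -828)
c = -12 + 2968/(-135 + I*√937) (c = -12 + 4*((750 - 8)/(√(-108 - 829) - 135)) = -12 + 4*(742/(√(-937) - 135)) = -12 + 4*(742/(I*√937 - 135)) = -12 + 4*(742/(-135 + I*√937)) = -12 + 2968/(-135 + I*√937) ≈ -32.91 - 4.7412*I)
v + c = -828 + (-315312/9581 - 1484*I*√937/9581) = -8248380/9581 - 1484*I*√937/9581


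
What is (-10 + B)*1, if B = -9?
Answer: -19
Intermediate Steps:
(-10 + B)*1 = (-10 - 9)*1 = -19*1 = -19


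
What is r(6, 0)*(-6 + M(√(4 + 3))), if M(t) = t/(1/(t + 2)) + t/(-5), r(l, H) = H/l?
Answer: 0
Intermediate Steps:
M(t) = -t/5 + t*(2 + t) (M(t) = t/(1/(2 + t)) + t*(-⅕) = t*(2 + t) - t/5 = -t/5 + t*(2 + t))
r(6, 0)*(-6 + M(√(4 + 3))) = (0/6)*(-6 + √(4 + 3)*(9 + 5*√(4 + 3))/5) = (0*(⅙))*(-6 + √7*(9 + 5*√7)/5) = 0*(-6 + √7*(9 + 5*√7)/5) = 0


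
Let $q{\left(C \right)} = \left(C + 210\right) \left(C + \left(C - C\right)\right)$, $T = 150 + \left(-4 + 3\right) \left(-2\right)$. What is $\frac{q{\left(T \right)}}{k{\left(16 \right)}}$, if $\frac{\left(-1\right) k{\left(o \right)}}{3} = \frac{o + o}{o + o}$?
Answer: $- \frac{55024}{3} \approx -18341.0$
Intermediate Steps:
$T = 152$ ($T = 150 - -2 = 150 + 2 = 152$)
$k{\left(o \right)} = -3$ ($k{\left(o \right)} = - 3 \frac{o + o}{o + o} = - 3 \frac{2 o}{2 o} = - 3 \cdot 2 o \frac{1}{2 o} = \left(-3\right) 1 = -3$)
$q{\left(C \right)} = C \left(210 + C\right)$ ($q{\left(C \right)} = \left(210 + C\right) \left(C + 0\right) = \left(210 + C\right) C = C \left(210 + C\right)$)
$\frac{q{\left(T \right)}}{k{\left(16 \right)}} = \frac{152 \left(210 + 152\right)}{-3} = 152 \cdot 362 \left(- \frac{1}{3}\right) = 55024 \left(- \frac{1}{3}\right) = - \frac{55024}{3}$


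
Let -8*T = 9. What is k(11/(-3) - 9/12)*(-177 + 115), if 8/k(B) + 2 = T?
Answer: 3968/25 ≈ 158.72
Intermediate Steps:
T = -9/8 (T = -⅛*9 = -9/8 ≈ -1.1250)
k(B) = -64/25 (k(B) = 8/(-2 - 9/8) = 8/(-25/8) = 8*(-8/25) = -64/25)
k(11/(-3) - 9/12)*(-177 + 115) = -64*(-177 + 115)/25 = -64/25*(-62) = 3968/25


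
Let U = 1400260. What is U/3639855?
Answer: 280052/727971 ≈ 0.38470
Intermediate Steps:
U/3639855 = 1400260/3639855 = 1400260*(1/3639855) = 280052/727971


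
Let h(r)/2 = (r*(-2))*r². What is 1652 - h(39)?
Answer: 238928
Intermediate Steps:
h(r) = -4*r³ (h(r) = 2*((r*(-2))*r²) = 2*((-2*r)*r²) = 2*(-2*r³) = -4*r³)
1652 - h(39) = 1652 - (-4)*39³ = 1652 - (-4)*59319 = 1652 - 1*(-237276) = 1652 + 237276 = 238928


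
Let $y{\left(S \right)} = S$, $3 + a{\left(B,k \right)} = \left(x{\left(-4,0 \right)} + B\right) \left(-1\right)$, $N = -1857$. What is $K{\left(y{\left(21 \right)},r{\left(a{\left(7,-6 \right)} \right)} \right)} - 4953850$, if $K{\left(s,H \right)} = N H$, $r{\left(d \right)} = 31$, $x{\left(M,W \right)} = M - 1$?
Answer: $-5011417$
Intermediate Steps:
$x{\left(M,W \right)} = -1 + M$ ($x{\left(M,W \right)} = M - 1 = -1 + M$)
$a{\left(B,k \right)} = 2 - B$ ($a{\left(B,k \right)} = -3 + \left(\left(-1 - 4\right) + B\right) \left(-1\right) = -3 + \left(-5 + B\right) \left(-1\right) = -3 - \left(-5 + B\right) = 2 - B$)
$K{\left(s,H \right)} = - 1857 H$
$K{\left(y{\left(21 \right)},r{\left(a{\left(7,-6 \right)} \right)} \right)} - 4953850 = \left(-1857\right) 31 - 4953850 = -57567 - 4953850 = -5011417$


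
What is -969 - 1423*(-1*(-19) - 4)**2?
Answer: -321144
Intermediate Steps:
-969 - 1423*(-1*(-19) - 4)**2 = -969 - 1423*(19 - 4)**2 = -969 - 1423*15**2 = -969 - 1423*225 = -969 - 320175 = -321144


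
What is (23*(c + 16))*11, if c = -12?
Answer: 1012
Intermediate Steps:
(23*(c + 16))*11 = (23*(-12 + 16))*11 = (23*4)*11 = 92*11 = 1012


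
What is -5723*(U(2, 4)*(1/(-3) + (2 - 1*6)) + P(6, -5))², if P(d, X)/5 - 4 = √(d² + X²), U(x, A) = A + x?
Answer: -8933603 + 343380*√61 ≈ -6.2517e+6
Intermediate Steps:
P(d, X) = 20 + 5*√(X² + d²) (P(d, X) = 20 + 5*√(d² + X²) = 20 + 5*√(X² + d²))
-5723*(U(2, 4)*(1/(-3) + (2 - 1*6)) + P(6, -5))² = -5723*((4 + 2)*(1/(-3) + (2 - 1*6)) + (20 + 5*√((-5)² + 6²)))² = -5723*(6*(-⅓ + (2 - 6)) + (20 + 5*√(25 + 36)))² = -5723*(6*(-⅓ - 4) + (20 + 5*√61))² = -5723*(6*(-13/3) + (20 + 5*√61))² = -5723*(-26 + (20 + 5*√61))² = -5723*(-6 + 5*√61)²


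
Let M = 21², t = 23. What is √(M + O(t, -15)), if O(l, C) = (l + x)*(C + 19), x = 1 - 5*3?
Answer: 3*√53 ≈ 21.840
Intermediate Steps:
x = -14 (x = 1 - 15 = -14)
M = 441
O(l, C) = (-14 + l)*(19 + C) (O(l, C) = (l - 14)*(C + 19) = (-14 + l)*(19 + C))
√(M + O(t, -15)) = √(441 + (-266 - 14*(-15) + 19*23 - 15*23)) = √(441 + (-266 + 210 + 437 - 345)) = √(441 + 36) = √477 = 3*√53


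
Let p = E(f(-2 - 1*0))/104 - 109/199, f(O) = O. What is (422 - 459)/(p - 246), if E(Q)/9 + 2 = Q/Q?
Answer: 765752/5104343 ≈ 0.15002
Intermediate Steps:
E(Q) = -9 (E(Q) = -18 + 9*(Q/Q) = -18 + 9*1 = -18 + 9 = -9)
p = -13127/20696 (p = -9/104 - 109/199 = -13127/20696 ≈ -0.63428)
(422 - 459)/(p - 246) = (422 - 459)/(-13127/20696 - 246) = -37/(-5104343/20696) = -37*(-20696/5104343) = 765752/5104343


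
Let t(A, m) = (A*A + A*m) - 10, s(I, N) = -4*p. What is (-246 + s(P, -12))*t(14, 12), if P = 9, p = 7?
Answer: -96996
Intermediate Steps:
s(I, N) = -28 (s(I, N) = -4*7 = -28)
t(A, m) = -10 + A² + A*m (t(A, m) = (A² + A*m) - 10 = -10 + A² + A*m)
(-246 + s(P, -12))*t(14, 12) = (-246 - 28)*(-10 + 14² + 14*12) = -274*(-10 + 196 + 168) = -274*354 = -96996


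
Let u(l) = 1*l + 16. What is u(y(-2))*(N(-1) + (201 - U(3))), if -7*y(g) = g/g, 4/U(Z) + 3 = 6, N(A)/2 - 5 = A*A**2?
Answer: 3293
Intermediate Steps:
N(A) = 10 + 2*A**3 (N(A) = 10 + 2*(A*A**2) = 10 + 2*A**3)
U(Z) = 4/3 (U(Z) = 4/(-3 + 6) = 4/3)
y(g) = -1/7 (y(g) = -g/(7*g) = -1/7*1 = -1/7)
u(l) = 16 + l (u(l) = l + 16 = 16 + l)
u(y(-2))*(N(-1) + (201 - U(3))) = (16 - 1/7)*((10 + 2*(-1)**3) + (201 - 1*4/3)) = 111*((10 + 2*(-1)) + (201 - 4/3))/7 = 111*((10 - 2) + 599/3)/7 = 111*(8 + 599/3)/7 = (111/7)*(623/3) = 3293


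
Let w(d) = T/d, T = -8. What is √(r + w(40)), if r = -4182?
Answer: I*√104555/5 ≈ 64.67*I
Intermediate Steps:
w(d) = -8/d
√(r + w(40)) = √(-4182 - 8/40) = √(-4182 - 8*1/40) = √(-4182 - ⅕) = √(-20911/5) = I*√104555/5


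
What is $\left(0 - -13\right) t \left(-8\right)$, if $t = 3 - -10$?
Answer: $-1352$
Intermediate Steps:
$t = 13$ ($t = 3 + 10 = 13$)
$\left(0 - -13\right) t \left(-8\right) = \left(0 - -13\right) 13 \left(-8\right) = \left(0 + 13\right) 13 \left(-8\right) = 13 \cdot 13 \left(-8\right) = 169 \left(-8\right) = -1352$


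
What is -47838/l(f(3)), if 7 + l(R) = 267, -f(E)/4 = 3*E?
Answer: -23919/130 ≈ -183.99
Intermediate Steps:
f(E) = -12*E
l(R) = 260 (l(R) = -7 + 267 = 260)
-47838/l(f(3)) = -47838/260 = -47838*1/260 = -23919/130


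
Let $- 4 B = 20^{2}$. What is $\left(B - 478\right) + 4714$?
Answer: $4136$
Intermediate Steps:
$B = -100$ ($B = - \frac{20^{2}}{4} = \left(- \frac{1}{4}\right) 400 = -100$)
$\left(B - 478\right) + 4714 = \left(-100 - 478\right) + 4714 = -578 + 4714 = 4136$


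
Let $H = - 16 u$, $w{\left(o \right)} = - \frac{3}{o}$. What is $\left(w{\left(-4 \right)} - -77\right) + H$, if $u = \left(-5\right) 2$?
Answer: $\frac{951}{4} \approx 237.75$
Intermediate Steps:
$u = -10$
$H = 160$ ($H = \left(-16\right) \left(-10\right) = 160$)
$\left(w{\left(-4 \right)} - -77\right) + H = \left(- \frac{3}{-4} - -77\right) + 160 = \left(\left(-3\right) \left(- \frac{1}{4}\right) + 77\right) + 160 = \left(\frac{3}{4} + 77\right) + 160 = \frac{311}{4} + 160 = \frac{951}{4}$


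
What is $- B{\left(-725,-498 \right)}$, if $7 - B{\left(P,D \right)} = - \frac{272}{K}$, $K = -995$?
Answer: $- \frac{6693}{995} \approx -6.7266$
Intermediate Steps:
$B{\left(P,D \right)} = \frac{6693}{995}$ ($B{\left(P,D \right)} = 7 - - \frac{272}{-995} = 7 - \left(-272\right) \left(- \frac{1}{995}\right) = 7 - \frac{272}{995} = \frac{6693}{995}$)
$- B{\left(-725,-498 \right)} = \left(-1\right) \frac{6693}{995} = - \frac{6693}{995}$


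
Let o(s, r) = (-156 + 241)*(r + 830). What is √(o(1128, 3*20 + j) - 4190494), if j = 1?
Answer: I*√4114759 ≈ 2028.5*I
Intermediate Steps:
o(s, r) = 70550 + 85*r (o(s, r) = 85*(830 + r) = 70550 + 85*r)
√(o(1128, 3*20 + j) - 4190494) = √((70550 + 85*(3*20 + 1)) - 4190494) = √((70550 + 85*(60 + 1)) - 4190494) = √((70550 + 85*61) - 4190494) = √((70550 + 5185) - 4190494) = √(75735 - 4190494) = √(-4114759) = I*√4114759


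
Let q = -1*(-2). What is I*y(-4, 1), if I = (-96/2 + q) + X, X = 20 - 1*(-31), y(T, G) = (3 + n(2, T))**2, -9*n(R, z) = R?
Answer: 3125/81 ≈ 38.580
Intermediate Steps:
n(R, z) = -R/9
q = 2
y(T, G) = 625/81 (y(T, G) = (3 - 1/9*2)**2 = (3 - 2/9)**2 = (25/9)**2 = 625/81)
X = 51 (X = 20 + 31 = 51)
I = 5 (I = (-96/2 + 2) + 51 = (-96*1/2 + 2) + 51 = (-48 + 2) + 51 = -46 + 51 = 5)
I*y(-4, 1) = 5*(625/81) = 3125/81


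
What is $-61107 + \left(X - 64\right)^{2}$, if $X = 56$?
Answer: $-61043$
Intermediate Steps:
$-61107 + \left(X - 64\right)^{2} = -61107 + \left(56 - 64\right)^{2} = -61107 + \left(-8\right)^{2} = -61107 + 64 = -61043$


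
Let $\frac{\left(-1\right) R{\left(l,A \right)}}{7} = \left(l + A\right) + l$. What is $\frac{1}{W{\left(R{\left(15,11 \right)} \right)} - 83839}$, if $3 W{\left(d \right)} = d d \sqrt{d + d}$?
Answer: $- \frac{15399}{80768390647} - \frac{5043 i \sqrt{574}}{80768390647} \approx -1.9066 \cdot 10^{-7} - 1.4959 \cdot 10^{-6} i$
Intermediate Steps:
$R{\left(l,A \right)} = - 14 l - 7 A$ ($R{\left(l,A \right)} = - 7 \left(\left(l + A\right) + l\right) = - 7 \left(\left(A + l\right) + l\right) = - 7 \left(A + 2 l\right) = - 14 l - 7 A$)
$W{\left(d \right)} = \frac{\sqrt{2} d^{\frac{5}{2}}}{3}$ ($W{\left(d \right)} = \frac{d d \sqrt{d + d}}{3} = \frac{d^{2} \sqrt{2 d}}{3} = \frac{d^{2} \sqrt{2} \sqrt{d}}{3} = \frac{\sqrt{2} d^{\frac{5}{2}}}{3}$)
$\frac{1}{W{\left(R{\left(15,11 \right)} \right)} - 83839} = \frac{1}{\frac{\sqrt{2} \left(\left(-14\right) 15 - 77\right)^{\frac{5}{2}}}{3} - 83839} = \frac{1}{\frac{\sqrt{2} \left(-210 - 77\right)^{\frac{5}{2}}}{3} - 83839} = \frac{1}{\frac{\sqrt{2} \left(-287\right)^{\frac{5}{2}}}{3} - 83839} = \frac{1}{\frac{\sqrt{2} \cdot 82369 i \sqrt{287}}{3} - 83839} = \frac{1}{\frac{82369 i \sqrt{574}}{3} - 83839} = \frac{1}{-83839 + \frac{82369 i \sqrt{574}}{3}}$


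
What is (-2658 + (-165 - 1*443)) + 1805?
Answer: -1461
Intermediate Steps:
(-2658 + (-165 - 1*443)) + 1805 = (-2658 + (-165 - 443)) + 1805 = (-2658 - 608) + 1805 = -3266 + 1805 = -1461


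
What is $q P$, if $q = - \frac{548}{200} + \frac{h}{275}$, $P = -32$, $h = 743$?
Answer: $\frac{336}{275} \approx 1.2218$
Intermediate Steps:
$q = - \frac{21}{550}$ ($q = - \frac{548}{200} + \frac{743}{275} = \left(-548\right) \frac{1}{200} + 743 \cdot \frac{1}{275} = - \frac{137}{50} + \frac{743}{275} = - \frac{21}{550} \approx -0.038182$)
$q P = \left(- \frac{21}{550}\right) \left(-32\right) = \frac{336}{275}$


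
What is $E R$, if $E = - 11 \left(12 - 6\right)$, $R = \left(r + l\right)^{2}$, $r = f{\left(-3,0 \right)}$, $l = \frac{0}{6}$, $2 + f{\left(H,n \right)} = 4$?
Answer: $-264$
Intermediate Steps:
$f{\left(H,n \right)} = 2$ ($f{\left(H,n \right)} = -2 + 4 = 2$)
$l = 0$ ($l = 0 \cdot \frac{1}{6} = 0$)
$r = 2$
$R = 4$ ($R = \left(2 + 0\right)^{2} = 2^{2} = 4$)
$E = -66$ ($E = \left(-11\right) 6 = -66$)
$E R = \left(-66\right) 4 = -264$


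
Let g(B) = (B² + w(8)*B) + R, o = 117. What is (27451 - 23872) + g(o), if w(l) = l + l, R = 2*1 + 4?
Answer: 19146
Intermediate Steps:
R = 6 (R = 2 + 4 = 6)
w(l) = 2*l
g(B) = 6 + B² + 16*B (g(B) = (B² + (2*8)*B) + 6 = (B² + 16*B) + 6 = 6 + B² + 16*B)
(27451 - 23872) + g(o) = (27451 - 23872) + (6 + 117² + 16*117) = 3579 + (6 + 13689 + 1872) = 3579 + 15567 = 19146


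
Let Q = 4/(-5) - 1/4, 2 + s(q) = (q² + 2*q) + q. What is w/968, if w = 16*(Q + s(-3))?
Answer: -61/1210 ≈ -0.050413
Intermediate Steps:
s(q) = -2 + q² + 3*q (s(q) = -2 + ((q² + 2*q) + q) = -2 + (q² + 3*q) = -2 + q² + 3*q)
Q = -21/20 (Q = 4*(-⅕) - 1*¼ = -⅘ - ¼ = -21/20 ≈ -1.0500)
w = -244/5 (w = 16*(-21/20 + (-2 + (-3)² + 3*(-3))) = 16*(-21/20 + (-2 + 9 - 9)) = 16*(-21/20 - 2) = 16*(-61/20) = -244/5 ≈ -48.800)
w/968 = -244/5/968 = -244/5*1/968 = -61/1210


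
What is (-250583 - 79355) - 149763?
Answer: -479701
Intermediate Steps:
(-250583 - 79355) - 149763 = -329938 - 149763 = -479701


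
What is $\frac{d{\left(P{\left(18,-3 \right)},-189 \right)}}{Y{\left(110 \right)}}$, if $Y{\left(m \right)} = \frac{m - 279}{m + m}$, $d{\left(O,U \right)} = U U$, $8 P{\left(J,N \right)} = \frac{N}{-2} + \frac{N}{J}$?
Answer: $- \frac{7858620}{169} \approx -46501.0$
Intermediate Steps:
$P{\left(J,N \right)} = - \frac{N}{16} + \frac{N}{8 J}$ ($P{\left(J,N \right)} = \frac{\frac{N}{-2} + \frac{N}{J}}{8} = \frac{N \left(- \frac{1}{2}\right) + \frac{N}{J}}{8} = \frac{- \frac{N}{2} + \frac{N}{J}}{8} = - \frac{N}{16} + \frac{N}{8 J}$)
$d{\left(O,U \right)} = U^{2}$
$Y{\left(m \right)} = \frac{-279 + m}{2 m}$
$\frac{d{\left(P{\left(18,-3 \right)},-189 \right)}}{Y{\left(110 \right)}} = \frac{\left(-189\right)^{2}}{\frac{1}{2} \cdot \frac{1}{110} \left(-279 + 110\right)} = \frac{35721}{\frac{1}{2} \cdot \frac{1}{110} \left(-169\right)} = \frac{35721}{- \frac{169}{220}} = 35721 \left(- \frac{220}{169}\right) = - \frac{7858620}{169}$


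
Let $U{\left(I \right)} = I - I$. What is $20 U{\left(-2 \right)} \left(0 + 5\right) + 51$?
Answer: $51$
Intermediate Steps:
$U{\left(I \right)} = 0$
$20 U{\left(-2 \right)} \left(0 + 5\right) + 51 = 20 \cdot 0 \left(0 + 5\right) + 51 = 20 \cdot 0 \cdot 5 + 51 = 20 \cdot 0 + 51 = 0 + 51 = 51$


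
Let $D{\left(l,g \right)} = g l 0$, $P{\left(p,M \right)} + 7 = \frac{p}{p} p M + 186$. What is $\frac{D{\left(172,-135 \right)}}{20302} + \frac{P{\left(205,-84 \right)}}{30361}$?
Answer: $- \frac{17041}{30361} \approx -0.56128$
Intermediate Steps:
$P{\left(p,M \right)} = 179 + M p$ ($P{\left(p,M \right)} = -7 + \left(\frac{p}{p} p M + 186\right) = -7 + \left(1 p M + 186\right) = -7 + \left(p M + 186\right) = -7 + \left(M p + 186\right) = -7 + \left(186 + M p\right) = 179 + M p$)
$D{\left(l,g \right)} = 0$
$\frac{D{\left(172,-135 \right)}}{20302} + \frac{P{\left(205,-84 \right)}}{30361} = \frac{0}{20302} + \frac{179 - 17220}{30361} = 0 \cdot \frac{1}{20302} + \left(179 - 17220\right) \frac{1}{30361} = 0 - \frac{17041}{30361} = - \frac{17041}{30361}$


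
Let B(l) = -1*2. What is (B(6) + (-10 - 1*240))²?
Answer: 63504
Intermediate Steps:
B(l) = -2
(B(6) + (-10 - 1*240))² = (-2 + (-10 - 1*240))² = (-2 + (-10 - 240))² = (-2 - 250)² = (-252)² = 63504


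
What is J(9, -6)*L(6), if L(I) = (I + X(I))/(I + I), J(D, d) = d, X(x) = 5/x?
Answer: -41/12 ≈ -3.4167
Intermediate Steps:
L(I) = (I + 5/I)/(2*I) (L(I) = (I + 5/I)/(I + I) = (I + 5/I)/((2*I)) = (I + 5/I)*(1/(2*I)) = (I + 5/I)/(2*I))
J(9, -6)*L(6) = -3*(5 + 6²)/6² = -3*(5 + 36)/36 = -3*41/36 = -6*41/72 = -41/12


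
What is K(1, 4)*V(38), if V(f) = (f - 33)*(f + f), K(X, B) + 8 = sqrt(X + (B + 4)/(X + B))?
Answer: -3040 + 76*sqrt(65) ≈ -2427.3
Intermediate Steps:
K(X, B) = -8 + sqrt(X + (4 + B)/(B + X)) (K(X, B) = -8 + sqrt(X + (B + 4)/(X + B)) = -8 + sqrt(X + (4 + B)/(B + X)))
V(f) = 2*f*(-33 + f) (V(f) = (-33 + f)*(2*f) = 2*f*(-33 + f))
K(1, 4)*V(38) = (-8 + sqrt((4 + 4 + 1*(4 + 1))/(4 + 1)))*(2*38*(-33 + 38)) = (-8 + sqrt((4 + 4 + 1*5)/5))*(2*38*5) = (-8 + sqrt((4 + 4 + 5)/5))*380 = (-8 + sqrt((1/5)*13))*380 = (-8 + sqrt(13/5))*380 = (-8 + sqrt(65)/5)*380 = -3040 + 76*sqrt(65)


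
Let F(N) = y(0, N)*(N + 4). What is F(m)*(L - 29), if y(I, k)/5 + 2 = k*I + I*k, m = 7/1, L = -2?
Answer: 3410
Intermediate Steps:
m = 7 (m = 7*1 = 7)
y(I, k) = -10 + 10*I*k (y(I, k) = -10 + 5*(k*I + I*k) = -10 + 5*(I*k + I*k) = -10 + 5*(2*I*k) = -10 + 10*I*k)
F(N) = -40 - 10*N (F(N) = (-10 + 10*0*N)*(N + 4) = (-10 + 0)*(4 + N) = -10*(4 + N) = -40 - 10*N)
F(m)*(L - 29) = (-40 - 10*7)*(-2 - 29) = (-40 - 70)*(-31) = -110*(-31) = 3410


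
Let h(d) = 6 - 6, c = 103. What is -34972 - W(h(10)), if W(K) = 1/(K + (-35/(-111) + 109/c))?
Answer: -549211721/15704 ≈ -34973.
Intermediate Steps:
h(d) = 0
W(K) = 1/(15704/11433 + K) (W(K) = 1/(K + (-35/(-111) + 109/103)) = 1/(K + (-35*(-1/111) + 109*(1/103))) = 1/(K + (35/111 + 109/103)) = 1/(K + 15704/11433) = 1/(15704/11433 + K))
-34972 - W(h(10)) = -34972 - 11433/(15704 + 11433*0) = -34972 - 11433/(15704 + 0) = -34972 - 11433/15704 = -549211721/15704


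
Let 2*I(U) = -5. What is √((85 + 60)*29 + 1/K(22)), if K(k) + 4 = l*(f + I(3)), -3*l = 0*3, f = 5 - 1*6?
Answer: 11*√139/2 ≈ 64.844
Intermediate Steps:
f = -1 (f = 5 - 6 = -1)
I(U) = -5/2 (I(U) = (½)*(-5) = -5/2)
l = 0 (l = -0*3 = -⅓*0 = 0)
K(k) = -4 (K(k) = -4 + 0*(-1 - 5/2) = -4 + 0*(-7/2) = -4 + 0 = -4)
√((85 + 60)*29 + 1/K(22)) = √((85 + 60)*29 + 1/(-4)) = √(145*29 - ¼) = √(4205 - ¼) = √(16819/4) = 11*√139/2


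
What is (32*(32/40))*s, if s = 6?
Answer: 768/5 ≈ 153.60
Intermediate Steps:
(32*(32/40))*s = (32*(32/40))*6 = (32*(32*(1/40)))*6 = (32*(⅘))*6 = (128/5)*6 = 768/5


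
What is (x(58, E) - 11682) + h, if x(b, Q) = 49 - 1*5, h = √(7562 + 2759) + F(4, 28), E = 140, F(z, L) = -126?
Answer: -11764 + √10321 ≈ -11662.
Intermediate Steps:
h = -126 + √10321 (h = √(7562 + 2759) - 126 = √10321 - 126 = -126 + √10321 ≈ -24.408)
x(b, Q) = 44 (x(b, Q) = 49 - 5 = 44)
(x(58, E) - 11682) + h = (44 - 11682) + (-126 + √10321) = -11638 + (-126 + √10321) = -11764 + √10321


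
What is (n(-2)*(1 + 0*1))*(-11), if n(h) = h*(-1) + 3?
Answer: -55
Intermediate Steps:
n(h) = 3 - h (n(h) = -h + 3 = 3 - h)
(n(-2)*(1 + 0*1))*(-11) = ((3 - 1*(-2))*(1 + 0*1))*(-11) = ((3 + 2)*(1 + 0))*(-11) = (5*1)*(-11) = 5*(-11) = -55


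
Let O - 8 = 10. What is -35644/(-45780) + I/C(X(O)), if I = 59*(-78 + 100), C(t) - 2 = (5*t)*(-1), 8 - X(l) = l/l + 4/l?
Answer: -18734719/469245 ≈ -39.925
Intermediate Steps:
O = 18 (O = 8 + 10 = 18)
X(l) = 7 - 4/l (X(l) = 8 - (l/l + 4/l) = 8 - (1 + 4/l) = 8 + (-1 - 4/l) = 7 - 4/l)
C(t) = 2 - 5*t (C(t) = 2 + (5*t)*(-1) = 2 - 5*t)
I = 1298 (I = 59*22 = 1298)
-35644/(-45780) + I/C(X(O)) = -35644/(-45780) + 1298/(2 - 5*(7 - 4/18)) = -35644*(-1/45780) + 1298/(2 - 5*(7 - 4*1/18)) = 1273/1635 + 1298/(2 - 5*(7 - 2/9)) = 1273/1635 + 1298/(2 - 5*61/9) = 1273/1635 + 1298/(2 - 305/9) = 1273/1635 + 1298/(-287/9) = 1273/1635 + 1298*(-9/287) = 1273/1635 - 11682/287 = -18734719/469245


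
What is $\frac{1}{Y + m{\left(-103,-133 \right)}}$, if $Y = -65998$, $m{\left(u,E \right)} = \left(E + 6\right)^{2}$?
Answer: $- \frac{1}{49869} \approx -2.0053 \cdot 10^{-5}$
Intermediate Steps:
$m{\left(u,E \right)} = \left(6 + E\right)^{2}$
$\frac{1}{Y + m{\left(-103,-133 \right)}} = \frac{1}{-65998 + \left(6 - 133\right)^{2}} = \frac{1}{-65998 + \left(-127\right)^{2}} = \frac{1}{-65998 + 16129} = \frac{1}{-49869} = - \frac{1}{49869}$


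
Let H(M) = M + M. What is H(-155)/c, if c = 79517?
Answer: -310/79517 ≈ -0.0038985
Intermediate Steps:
H(M) = 2*M
H(-155)/c = (2*(-155))/79517 = -310*1/79517 = -310/79517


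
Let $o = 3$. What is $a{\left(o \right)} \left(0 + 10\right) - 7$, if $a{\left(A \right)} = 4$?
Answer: $33$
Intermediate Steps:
$a{\left(o \right)} \left(0 + 10\right) - 7 = 4 \left(0 + 10\right) - 7 = 4 \cdot 10 - 7 = 40 - 7 = 33$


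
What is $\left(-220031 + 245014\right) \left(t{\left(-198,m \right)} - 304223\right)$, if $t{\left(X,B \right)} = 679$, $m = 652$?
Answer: $-7583439752$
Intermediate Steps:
$\left(-220031 + 245014\right) \left(t{\left(-198,m \right)} - 304223\right) = \left(-220031 + 245014\right) \left(679 - 304223\right) = 24983 \left(-303544\right) = -7583439752$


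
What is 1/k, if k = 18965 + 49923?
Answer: 1/68888 ≈ 1.4516e-5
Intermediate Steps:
k = 68888
1/k = 1/68888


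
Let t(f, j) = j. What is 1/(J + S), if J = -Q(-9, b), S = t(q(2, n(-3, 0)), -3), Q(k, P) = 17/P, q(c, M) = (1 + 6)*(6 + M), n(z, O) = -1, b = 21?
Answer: -21/80 ≈ -0.26250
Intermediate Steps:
q(c, M) = 42 + 7*M (q(c, M) = 7*(6 + M) = 42 + 7*M)
S = -3
J = -17/21 ≈ -0.80952
1/(J + S) = 1/(-17/21 - 3) = 1/(-80/21) = -21/80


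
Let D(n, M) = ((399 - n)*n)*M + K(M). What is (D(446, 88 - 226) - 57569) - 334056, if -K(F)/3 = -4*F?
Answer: 2499475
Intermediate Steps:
K(F) = 12*F (K(F) = -(-12)*F = 12*F)
D(n, M) = 12*M + M*n*(399 - n) (D(n, M) = ((399 - n)*n)*M + 12*M = (n*(399 - n))*M + 12*M = M*n*(399 - n) + 12*M = 12*M + M*n*(399 - n))
(D(446, 88 - 226) - 57569) - 334056 = ((88 - 226)*(12 - 1*446² + 399*446) - 57569) - 334056 = (-138*(12 - 1*198916 + 177954) - 57569) - 334056 = (-138*(12 - 198916 + 177954) - 57569) - 334056 = (-138*(-20950) - 57569) - 334056 = (2891100 - 57569) - 334056 = 2833531 - 334056 = 2499475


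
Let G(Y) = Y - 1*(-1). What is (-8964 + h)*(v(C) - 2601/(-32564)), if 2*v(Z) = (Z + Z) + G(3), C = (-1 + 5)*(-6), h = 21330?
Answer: -4413468681/16282 ≈ -2.7106e+5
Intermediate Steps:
C = -24 (C = 4*(-6) = -24)
G(Y) = 1 + Y (G(Y) = Y + 1 = 1 + Y)
v(Z) = 2 + Z (v(Z) = ((Z + Z) + (1 + 3))/2 = (2*Z + 4)/2 = (4 + 2*Z)/2 = 2 + Z)
(-8964 + h)*(v(C) - 2601/(-32564)) = (-8964 + 21330)*((2 - 24) - 2601/(-32564)) = 12366*(-22 - 2601*(-1/32564)) = 12366*(-22 + 2601/32564) = 12366*(-713807/32564) = -4413468681/16282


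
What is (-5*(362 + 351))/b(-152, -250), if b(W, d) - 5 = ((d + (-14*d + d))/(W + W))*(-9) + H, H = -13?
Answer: -135470/3071 ≈ -44.113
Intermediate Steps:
b(W, d) = -8 + 54*d/W (b(W, d) = 5 + (((d + (-14*d + d))/(W + W))*(-9) - 13) = 5 + (((d - 13*d)/((2*W)))*(-9) - 13) = 5 + (((-12*d)*(1/(2*W)))*(-9) - 13) = 5 + (-6*d/W*(-9) - 13) = 5 + (54*d/W - 13) = 5 + (-13 + 54*d/W) = -8 + 54*d/W)
(-5*(362 + 351))/b(-152, -250) = (-5*(362 + 351))/(-8 + 54*(-250)/(-152)) = (-5*713)/(-8 + 54*(-250)*(-1/152)) = -3565/(-8 + 3375/38) = -3565/3071/38 = -3565*38/3071 = -135470/3071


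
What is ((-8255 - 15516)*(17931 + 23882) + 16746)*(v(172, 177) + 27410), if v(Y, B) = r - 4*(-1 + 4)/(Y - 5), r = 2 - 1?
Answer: -4549793392477125/167 ≈ -2.7244e+13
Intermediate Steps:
r = 1
v(Y, B) = 1 - 12/(-5 + Y) (v(Y, B) = 1 - 4*(-1 + 4)/(Y - 5) = 1 - 12/(-5 + Y))
((-8255 - 15516)*(17931 + 23882) + 16746)*(v(172, 177) + 27410) = ((-8255 - 15516)*(17931 + 23882) + 16746)*((-17 + 172)/(-5 + 172) + 27410) = (-23771*41813 + 16746)*(155/167 + 27410) = (-993936823 + 16746)*((1/167)*155 + 27410) = -993920077*(155/167 + 27410) = -993920077*4577625/167 = -4549793392477125/167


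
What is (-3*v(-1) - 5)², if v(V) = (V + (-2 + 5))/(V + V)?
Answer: 4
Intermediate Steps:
v(V) = (3 + V)/(2*V) (v(V) = (V + 3)/((2*V)) = (3 + V)*(1/(2*V)) = (3 + V)/(2*V))
(-3*v(-1) - 5)² = (-3*(3 - 1)/(2*(-1)) - 5)² = (-3*(-1)*2/2 - 5)² = (-3*(-1) - 5)² = (3 - 5)² = (-2)² = 4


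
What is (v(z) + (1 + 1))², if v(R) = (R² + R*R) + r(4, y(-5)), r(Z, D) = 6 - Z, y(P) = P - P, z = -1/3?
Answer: 1444/81 ≈ 17.827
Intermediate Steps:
z = -⅓ (z = -1*⅓ = -⅓ ≈ -0.33333)
y(P) = 0
v(R) = 2 + 2*R² (v(R) = (R² + R*R) + (6 - 1*4) = (R² + R²) + (6 - 4) = 2*R² + 2 = 2 + 2*R²)
(v(z) + (1 + 1))² = ((2 + 2*(-⅓)²) + (1 + 1))² = ((2 + 2*(⅑)) + 2)² = ((2 + 2/9) + 2)² = (20/9 + 2)² = (38/9)² = 1444/81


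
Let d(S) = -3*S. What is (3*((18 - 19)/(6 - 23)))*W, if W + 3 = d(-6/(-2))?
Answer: -36/17 ≈ -2.1176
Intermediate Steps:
W = -12 (W = -3 - (-18)/(-2) = -3 - (-18)*(-1)/2 = -3 - 3*3 = -3 - 9 = -12)
(3*((18 - 19)/(6 - 23)))*W = (3*((18 - 19)/(6 - 23)))*(-12) = (3*(-1/(-17)))*(-12) = (3*(-1*(-1/17)))*(-12) = (3*(1/17))*(-12) = (3/17)*(-12) = -36/17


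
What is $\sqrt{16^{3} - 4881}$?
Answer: $i \sqrt{785} \approx 28.018 i$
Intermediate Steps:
$\sqrt{16^{3} - 4881} = \sqrt{4096 - 4881} = \sqrt{-785} = i \sqrt{785}$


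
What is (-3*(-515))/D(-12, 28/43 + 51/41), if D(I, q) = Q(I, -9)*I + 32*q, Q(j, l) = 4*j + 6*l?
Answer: 2723835/2264824 ≈ 1.2027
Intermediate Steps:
D(I, q) = 32*q + I*(-54 + 4*I) (D(I, q) = (4*I + 6*(-9))*I + 32*q = (4*I - 54)*I + 32*q = (-54 + 4*I)*I + 32*q = I*(-54 + 4*I) + 32*q = 32*q + I*(-54 + 4*I))
(-3*(-515))/D(-12, 28/43 + 51/41) = (-3*(-515))/(32*(28/43 + 51/41) + 2*(-12)*(-27 + 2*(-12))) = 1545/(32*(28*(1/43) + 51*(1/41)) + 2*(-12)*(-27 - 24)) = 1545/(32*(28/43 + 51/41) + 2*(-12)*(-51)) = 1545/(32*(3341/1763) + 1224) = 1545/(106912/1763 + 1224) = 1545/(2264824/1763) = 1545*(1763/2264824) = 2723835/2264824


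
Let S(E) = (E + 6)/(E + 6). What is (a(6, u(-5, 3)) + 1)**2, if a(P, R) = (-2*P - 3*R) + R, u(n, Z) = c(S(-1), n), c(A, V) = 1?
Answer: 169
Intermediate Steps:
S(E) = 1 (S(E) = (6 + E)/(6 + E) = 1)
u(n, Z) = 1
a(P, R) = -2*P - 2*R (a(P, R) = (-3*R - 2*P) + R = -2*P - 2*R)
(a(6, u(-5, 3)) + 1)**2 = ((-2*6 - 2*1) + 1)**2 = ((-12 - 2) + 1)**2 = (-14 + 1)**2 = (-13)**2 = 169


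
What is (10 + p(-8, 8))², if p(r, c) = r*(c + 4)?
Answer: 7396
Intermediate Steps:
p(r, c) = r*(4 + c)
(10 + p(-8, 8))² = (10 - 8*(4 + 8))² = (10 - 8*12)² = (10 - 96)² = (-86)² = 7396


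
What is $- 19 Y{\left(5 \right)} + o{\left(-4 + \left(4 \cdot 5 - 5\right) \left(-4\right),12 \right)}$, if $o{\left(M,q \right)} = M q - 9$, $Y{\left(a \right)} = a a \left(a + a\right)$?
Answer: $-5527$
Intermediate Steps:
$Y{\left(a \right)} = 2 a^{3}$ ($Y{\left(a \right)} = a^{2} \cdot 2 a = 2 a^{3}$)
$o{\left(M,q \right)} = -9 + M q$
$- 19 Y{\left(5 \right)} + o{\left(-4 + \left(4 \cdot 5 - 5\right) \left(-4\right),12 \right)} = - 19 \cdot 2 \cdot 5^{3} + \left(-9 + \left(-4 + \left(4 \cdot 5 - 5\right) \left(-4\right)\right) 12\right) = - 19 \cdot 2 \cdot 125 + \left(-9 + \left(-4 + \left(20 - 5\right) \left(-4\right)\right) 12\right) = \left(-19\right) 250 + \left(-9 + \left(-4 + 15 \left(-4\right)\right) 12\right) = -4750 + \left(-9 + \left(-4 - 60\right) 12\right) = -4750 - 777 = -5527$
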